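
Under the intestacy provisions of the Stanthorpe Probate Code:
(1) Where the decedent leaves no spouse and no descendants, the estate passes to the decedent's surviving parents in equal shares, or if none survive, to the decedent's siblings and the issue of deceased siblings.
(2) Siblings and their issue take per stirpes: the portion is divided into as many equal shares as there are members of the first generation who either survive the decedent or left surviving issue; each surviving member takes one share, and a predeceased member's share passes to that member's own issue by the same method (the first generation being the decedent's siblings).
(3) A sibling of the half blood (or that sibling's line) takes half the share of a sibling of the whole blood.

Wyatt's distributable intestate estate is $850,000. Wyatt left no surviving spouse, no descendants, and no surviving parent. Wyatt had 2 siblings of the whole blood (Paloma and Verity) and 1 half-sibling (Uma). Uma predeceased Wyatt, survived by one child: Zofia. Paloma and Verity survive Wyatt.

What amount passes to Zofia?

The entire $850,000 passes to the siblings and their issue.
Counting each half-blood sibling's line as half a unit, there are 5/2 units in $850,000, so one unit is $340,000. Whole-blood lines (Paloma and Verity) take $340,000 each; half-blood lines (Uma) take $170,000 each.
Uma's share ($170,000) passes entirely to Zofia.

Zofia receives $170,000.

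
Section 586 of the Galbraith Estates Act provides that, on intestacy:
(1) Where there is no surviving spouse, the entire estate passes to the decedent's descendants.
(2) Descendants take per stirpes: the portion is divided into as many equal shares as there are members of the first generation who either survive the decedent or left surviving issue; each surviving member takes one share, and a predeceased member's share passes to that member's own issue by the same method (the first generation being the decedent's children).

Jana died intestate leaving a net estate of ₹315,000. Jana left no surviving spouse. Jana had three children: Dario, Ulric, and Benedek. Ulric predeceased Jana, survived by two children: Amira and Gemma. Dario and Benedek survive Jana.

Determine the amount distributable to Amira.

Amira receives ₹52,500.

The entire ₹315,000 passes to the descendants.
That amount (₹315,000) is divided into 3 shares of ₹105,000: Dario and Benedek each take ₹105,000; Ulric's ₹105,000 share passes to Ulric's issue.
Ulric's share (₹105,000) is divided into 2 shares of ₹52,500: Amira and Gemma each take ₹52,500.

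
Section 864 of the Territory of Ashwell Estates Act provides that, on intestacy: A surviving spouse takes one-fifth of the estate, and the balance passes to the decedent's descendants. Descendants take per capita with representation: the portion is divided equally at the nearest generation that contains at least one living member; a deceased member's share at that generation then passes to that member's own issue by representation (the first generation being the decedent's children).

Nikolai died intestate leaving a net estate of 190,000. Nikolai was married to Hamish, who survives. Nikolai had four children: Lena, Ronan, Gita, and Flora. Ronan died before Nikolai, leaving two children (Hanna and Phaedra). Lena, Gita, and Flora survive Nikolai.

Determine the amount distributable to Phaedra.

Phaedra receives 19,000.

Hamish takes one-fifth of 190,000 = 38,000. The remaining 152,000 passes to the descendants.
The descendants' portion (152,000) is divided into 4 shares of 38,000: Lena, Gita, and Flora each take 38,000; Ronan's 38,000 share passes to Ronan's issue.
Ronan's share (38,000) is divided into 2 shares of 19,000: Hanna and Phaedra each take 19,000.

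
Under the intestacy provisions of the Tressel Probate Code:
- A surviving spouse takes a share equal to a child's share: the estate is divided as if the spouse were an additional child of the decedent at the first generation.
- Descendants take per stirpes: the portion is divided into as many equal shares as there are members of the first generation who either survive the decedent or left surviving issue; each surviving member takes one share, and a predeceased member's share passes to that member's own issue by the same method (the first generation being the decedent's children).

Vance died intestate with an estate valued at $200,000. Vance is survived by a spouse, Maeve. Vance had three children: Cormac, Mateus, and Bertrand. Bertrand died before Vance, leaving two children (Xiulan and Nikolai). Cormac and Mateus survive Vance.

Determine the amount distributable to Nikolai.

The spouse counts as an additional share at the children's level, so there are 4 primary shares of $50,000. Maeve takes one such share ($50,000).
The children's combined portion ($150,000) is divided into 3 shares of $50,000: Cormac and Mateus each take $50,000; Bertrand's $50,000 share passes to Bertrand's issue.
Bertrand's share ($50,000) is divided into 2 shares of $25,000: Xiulan and Nikolai each take $25,000.

Nikolai receives $25,000.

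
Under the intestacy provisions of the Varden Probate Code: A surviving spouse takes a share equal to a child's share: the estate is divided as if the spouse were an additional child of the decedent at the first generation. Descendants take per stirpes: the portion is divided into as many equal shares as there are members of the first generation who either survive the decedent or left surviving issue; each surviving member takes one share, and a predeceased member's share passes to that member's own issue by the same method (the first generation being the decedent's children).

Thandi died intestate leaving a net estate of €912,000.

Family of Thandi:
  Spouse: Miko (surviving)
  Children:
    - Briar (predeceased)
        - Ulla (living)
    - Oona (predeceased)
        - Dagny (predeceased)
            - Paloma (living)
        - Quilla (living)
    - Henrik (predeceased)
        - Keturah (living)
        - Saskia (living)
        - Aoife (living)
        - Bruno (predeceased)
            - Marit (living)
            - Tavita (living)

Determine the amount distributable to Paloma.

Paloma receives €114,000.

The spouse counts as an additional share at the children's level, so there are 4 primary shares of €228,000. Miko takes one such share (€228,000).
The children's combined portion (€684,000) is divided into 3 shares of €228,000: Briar's €228,000 share passes to Briar's issue; Oona's €228,000 share passes to Oona's issue; Henrik's €228,000 share passes to Henrik's issue.
Briar's share (€228,000) passes entirely to Ulla.
Oona's share (€228,000) is divided into 2 shares of €114,000: Quilla takes €114,000; Dagny's €114,000 share passes to Dagny's issue.
Dagny's share (€114,000) passes entirely to Paloma.
Henrik's share (€228,000) is divided into 4 shares of €57,000: Keturah, Saskia, and Aoife each take €57,000; Bruno's €57,000 share passes to Bruno's issue.
Bruno's share (€57,000) is divided into 2 shares of €28,500: Marit and Tavita each take €28,500.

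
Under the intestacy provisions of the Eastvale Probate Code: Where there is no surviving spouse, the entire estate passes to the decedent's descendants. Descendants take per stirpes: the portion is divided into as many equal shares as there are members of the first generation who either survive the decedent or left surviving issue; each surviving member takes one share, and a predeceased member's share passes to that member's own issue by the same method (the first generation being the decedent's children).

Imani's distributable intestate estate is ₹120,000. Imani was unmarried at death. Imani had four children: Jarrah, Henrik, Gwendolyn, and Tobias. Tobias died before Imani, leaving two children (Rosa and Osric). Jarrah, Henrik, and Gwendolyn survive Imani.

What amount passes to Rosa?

Rosa receives ₹15,000.

The entire ₹120,000 passes to the descendants.
That amount (₹120,000) is divided into 4 shares of ₹30,000: Jarrah, Henrik, and Gwendolyn each take ₹30,000; Tobias's ₹30,000 share passes to Tobias's issue.
Tobias's share (₹30,000) is divided into 2 shares of ₹15,000: Rosa and Osric each take ₹15,000.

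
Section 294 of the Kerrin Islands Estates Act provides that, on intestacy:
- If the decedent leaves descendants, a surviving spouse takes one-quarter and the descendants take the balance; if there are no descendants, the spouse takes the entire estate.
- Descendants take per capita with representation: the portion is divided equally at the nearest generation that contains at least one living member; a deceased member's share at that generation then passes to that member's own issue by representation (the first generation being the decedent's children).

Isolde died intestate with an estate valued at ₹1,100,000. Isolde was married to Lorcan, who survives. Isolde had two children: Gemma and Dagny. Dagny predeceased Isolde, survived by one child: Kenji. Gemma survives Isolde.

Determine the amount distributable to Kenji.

Lorcan takes one-quarter of ₹1,100,000 = ₹275,000. The remaining ₹825,000 passes to the descendants.
The descendants' portion (₹825,000) is divided into 2 shares of ₹412,500: Gemma takes ₹412,500; Dagny's ₹412,500 share passes to Dagny's issue.
Dagny's share (₹412,500) passes entirely to Kenji.

Kenji receives ₹412,500.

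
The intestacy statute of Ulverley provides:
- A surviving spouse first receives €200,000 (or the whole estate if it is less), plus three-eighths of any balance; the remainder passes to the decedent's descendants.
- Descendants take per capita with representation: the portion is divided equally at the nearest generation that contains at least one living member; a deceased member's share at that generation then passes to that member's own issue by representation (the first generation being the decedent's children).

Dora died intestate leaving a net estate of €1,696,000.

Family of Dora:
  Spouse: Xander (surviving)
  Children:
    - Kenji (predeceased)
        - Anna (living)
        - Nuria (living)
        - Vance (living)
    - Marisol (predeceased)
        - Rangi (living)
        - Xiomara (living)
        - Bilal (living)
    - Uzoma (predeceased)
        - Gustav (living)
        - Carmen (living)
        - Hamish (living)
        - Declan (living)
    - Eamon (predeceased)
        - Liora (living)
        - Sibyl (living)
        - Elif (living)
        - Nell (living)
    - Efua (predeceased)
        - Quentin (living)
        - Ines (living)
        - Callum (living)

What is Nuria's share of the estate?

Nuria receives €55,000.

Xander first takes €200,000, leaving a balance of €1,496,000. Xander then takes three-eighths of the balance (€561,000), for a total of €761,000. The remaining €935,000 passes to the descendants.
No child survives, so the initial division is made at the grandchildren's generation.
The descendants' portion (€935,000) is divided into 17 shares of €55,000: Anna, Nuria, Vance, Rangi, Xiomara, Bilal, Gustav, Carmen, Hamish, Declan, Liora, Sibyl, Elif, Nell, Quentin, Ines, and Callum each take €55,000.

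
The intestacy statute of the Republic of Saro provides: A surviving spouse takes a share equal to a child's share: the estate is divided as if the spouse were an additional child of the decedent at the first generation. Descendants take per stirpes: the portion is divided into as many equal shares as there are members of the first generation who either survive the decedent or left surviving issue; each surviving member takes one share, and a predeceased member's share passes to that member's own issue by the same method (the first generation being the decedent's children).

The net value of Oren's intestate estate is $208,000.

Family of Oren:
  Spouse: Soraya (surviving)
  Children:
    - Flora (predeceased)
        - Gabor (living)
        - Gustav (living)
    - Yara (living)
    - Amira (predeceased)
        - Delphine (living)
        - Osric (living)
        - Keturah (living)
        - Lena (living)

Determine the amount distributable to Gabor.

The spouse counts as an additional share at the children's level, so there are 4 primary shares of $52,000. Soraya takes one such share ($52,000).
The children's combined portion ($156,000) is divided into 3 shares of $52,000: Yara takes $52,000; Flora's $52,000 share passes to Flora's issue; Amira's $52,000 share passes to Amira's issue.
Flora's share ($52,000) is divided into 2 shares of $26,000: Gabor and Gustav each take $26,000.
Amira's share ($52,000) is divided into 4 shares of $13,000: Delphine, Osric, Keturah, and Lena each take $13,000.

Gabor receives $26,000.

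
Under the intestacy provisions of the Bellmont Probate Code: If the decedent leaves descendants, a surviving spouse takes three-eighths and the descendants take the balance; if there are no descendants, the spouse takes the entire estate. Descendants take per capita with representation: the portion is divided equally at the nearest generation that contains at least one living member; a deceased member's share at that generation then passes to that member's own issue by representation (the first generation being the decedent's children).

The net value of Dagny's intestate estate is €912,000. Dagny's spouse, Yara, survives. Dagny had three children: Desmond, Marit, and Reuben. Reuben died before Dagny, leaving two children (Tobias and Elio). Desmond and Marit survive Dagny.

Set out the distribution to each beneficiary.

Yara takes three-eighths of €912,000 = €342,000. The remaining €570,000 passes to the descendants.
The descendants' portion (€570,000) is divided into 3 shares of €190,000: Desmond and Marit each take €190,000; Reuben's €190,000 share passes to Reuben's issue.
Reuben's share (€190,000) is divided into 2 shares of €95,000: Tobias and Elio each take €95,000.

Yara: €342,000; Desmond: €190,000; Marit: €190,000; Tobias: €95,000; Elio: €95,000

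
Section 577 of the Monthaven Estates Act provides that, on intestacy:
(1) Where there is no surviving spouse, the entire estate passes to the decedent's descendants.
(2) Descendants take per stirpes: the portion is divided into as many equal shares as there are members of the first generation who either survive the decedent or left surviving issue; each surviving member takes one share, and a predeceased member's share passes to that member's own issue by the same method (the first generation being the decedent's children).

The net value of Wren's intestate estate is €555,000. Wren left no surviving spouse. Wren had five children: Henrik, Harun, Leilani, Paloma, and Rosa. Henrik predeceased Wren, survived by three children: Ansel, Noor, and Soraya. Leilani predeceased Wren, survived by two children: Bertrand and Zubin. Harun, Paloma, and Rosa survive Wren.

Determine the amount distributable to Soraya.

The entire €555,000 passes to the descendants.
That amount (€555,000) is divided into 5 shares of €111,000: Harun, Paloma, and Rosa each take €111,000; Henrik's €111,000 share passes to Henrik's issue; Leilani's €111,000 share passes to Leilani's issue.
Henrik's share (€111,000) is divided into 3 shares of €37,000: Ansel, Noor, and Soraya each take €37,000.
Leilani's share (€111,000) is divided into 2 shares of €55,500: Bertrand and Zubin each take €55,500.

Soraya receives €37,000.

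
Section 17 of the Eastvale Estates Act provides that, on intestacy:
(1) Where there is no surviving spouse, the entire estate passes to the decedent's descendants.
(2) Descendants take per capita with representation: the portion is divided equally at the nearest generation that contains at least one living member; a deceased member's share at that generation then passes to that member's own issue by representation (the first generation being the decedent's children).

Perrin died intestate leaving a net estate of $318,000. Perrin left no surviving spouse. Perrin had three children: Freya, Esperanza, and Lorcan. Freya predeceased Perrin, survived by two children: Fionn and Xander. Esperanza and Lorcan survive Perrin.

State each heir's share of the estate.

The entire $318,000 passes to the descendants.
That amount ($318,000) is divided into 3 shares of $106,000: Esperanza and Lorcan each take $106,000; Freya's $106,000 share passes to Freya's issue.
Freya's share ($106,000) is divided into 2 shares of $53,000: Fionn and Xander each take $53,000.

Fionn: $53,000; Xander: $53,000; Esperanza: $106,000; Lorcan: $106,000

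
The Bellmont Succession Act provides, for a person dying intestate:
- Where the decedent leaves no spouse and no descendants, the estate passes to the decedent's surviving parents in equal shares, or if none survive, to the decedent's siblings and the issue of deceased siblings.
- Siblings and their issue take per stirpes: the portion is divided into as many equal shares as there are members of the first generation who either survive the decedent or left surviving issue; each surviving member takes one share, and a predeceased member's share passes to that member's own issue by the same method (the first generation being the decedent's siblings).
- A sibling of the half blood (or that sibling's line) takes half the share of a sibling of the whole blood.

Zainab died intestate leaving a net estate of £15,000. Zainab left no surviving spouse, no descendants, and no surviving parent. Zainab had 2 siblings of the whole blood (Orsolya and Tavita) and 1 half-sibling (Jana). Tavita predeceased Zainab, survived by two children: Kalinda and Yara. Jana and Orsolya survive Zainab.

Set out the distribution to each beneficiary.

The entire £15,000 passes to the siblings and their issue.
Counting each half-blood sibling's line as half a unit, there are 5/2 units in £15,000, so one unit is £6,000. Whole-blood lines (Orsolya and Tavita) take £6,000 each; half-blood lines (Jana) take £3,000 each.
Tavita's share (£6,000) is divided into 2 shares of £3,000: Kalinda and Yara each take £3,000.

Jana: £3,000; Orsolya: £6,000; Kalinda: £3,000; Yara: £3,000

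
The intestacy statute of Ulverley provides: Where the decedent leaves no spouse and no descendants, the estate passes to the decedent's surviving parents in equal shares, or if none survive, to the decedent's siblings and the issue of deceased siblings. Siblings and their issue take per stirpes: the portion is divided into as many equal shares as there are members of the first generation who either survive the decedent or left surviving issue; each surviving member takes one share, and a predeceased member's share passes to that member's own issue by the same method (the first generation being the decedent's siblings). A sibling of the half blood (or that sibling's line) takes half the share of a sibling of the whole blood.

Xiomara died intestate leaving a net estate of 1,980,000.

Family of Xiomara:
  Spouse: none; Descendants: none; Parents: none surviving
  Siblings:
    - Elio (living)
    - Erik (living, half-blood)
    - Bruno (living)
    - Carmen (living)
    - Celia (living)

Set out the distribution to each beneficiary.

The entire 1,980,000 passes to the siblings and their issue.
Counting each half-blood sibling's line as half a unit, there are 9/2 units in 1,980,000, so one unit is 440,000. Whole-blood lines (Elio, Bruno, Carmen, and Celia) take 440,000 each; half-blood lines (Erik) take 220,000 each.

Elio: 440,000; Erik: 220,000; Bruno: 440,000; Carmen: 440,000; Celia: 440,000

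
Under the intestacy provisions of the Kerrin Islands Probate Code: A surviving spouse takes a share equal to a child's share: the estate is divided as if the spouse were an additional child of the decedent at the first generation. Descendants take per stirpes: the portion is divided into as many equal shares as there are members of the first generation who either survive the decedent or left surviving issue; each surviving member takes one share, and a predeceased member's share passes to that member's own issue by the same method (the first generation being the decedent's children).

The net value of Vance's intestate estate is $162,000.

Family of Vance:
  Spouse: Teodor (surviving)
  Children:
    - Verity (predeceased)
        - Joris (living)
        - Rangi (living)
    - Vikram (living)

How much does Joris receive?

Joris receives $27,000.

The spouse counts as an additional share at the children's level, so there are 3 primary shares of $54,000. Teodor takes one such share ($54,000).
The children's combined portion ($108,000) is divided into 2 shares of $54,000: Vikram takes $54,000; Verity's $54,000 share passes to Verity's issue.
Verity's share ($54,000) is divided into 2 shares of $27,000: Joris and Rangi each take $27,000.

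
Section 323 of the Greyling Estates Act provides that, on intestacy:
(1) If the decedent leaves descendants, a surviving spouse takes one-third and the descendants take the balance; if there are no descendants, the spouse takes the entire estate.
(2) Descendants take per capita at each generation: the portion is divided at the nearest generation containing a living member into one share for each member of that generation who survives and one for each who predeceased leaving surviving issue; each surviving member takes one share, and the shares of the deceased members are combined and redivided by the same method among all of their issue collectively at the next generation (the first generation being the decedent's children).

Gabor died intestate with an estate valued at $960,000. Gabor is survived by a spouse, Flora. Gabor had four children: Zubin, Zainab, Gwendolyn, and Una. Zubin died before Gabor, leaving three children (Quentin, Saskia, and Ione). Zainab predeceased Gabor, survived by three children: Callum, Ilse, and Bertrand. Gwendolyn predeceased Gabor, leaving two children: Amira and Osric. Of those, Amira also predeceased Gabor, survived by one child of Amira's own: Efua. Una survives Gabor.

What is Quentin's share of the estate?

Flora takes one-third of $960,000 = $320,000. The remaining $640,000 passes to the descendants.
The descendants' portion ($640,000) is divided at the children's generation into 4 shares of $160,000. Una takes $160,000. The 3 shares of the deceased (Zubin, Zainab, and Gwendolyn) are combined into a pool of $480,000.
That pool ($480,000) is divided at the grandchildren's generation into 8 shares of $60,000. Quentin, Saskia, Ione, Callum, Ilse, Bertrand, and Osric each take $60,000. The remaining share for the deceased Amira ($60,000) is carried to the next generation.
That pool ($60,000) passes entirely to Efua, the sole taker at the great-grandchildren's generation.

Quentin receives $60,000.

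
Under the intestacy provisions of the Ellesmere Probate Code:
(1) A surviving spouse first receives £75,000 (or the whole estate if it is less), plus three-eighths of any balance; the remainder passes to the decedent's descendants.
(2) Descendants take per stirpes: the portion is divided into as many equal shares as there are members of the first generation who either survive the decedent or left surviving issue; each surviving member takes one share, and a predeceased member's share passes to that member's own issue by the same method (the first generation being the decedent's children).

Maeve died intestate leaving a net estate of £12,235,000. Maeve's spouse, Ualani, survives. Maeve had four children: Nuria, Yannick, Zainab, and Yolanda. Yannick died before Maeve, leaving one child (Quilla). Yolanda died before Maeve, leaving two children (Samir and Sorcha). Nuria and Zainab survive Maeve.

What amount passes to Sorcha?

Sorcha receives £950,000.

Ualani first takes £75,000, leaving a balance of £12,160,000. Ualani then takes three-eighths of the balance (£4,560,000), for a total of £4,635,000. The remaining £7,600,000 passes to the descendants.
The descendants' portion (£7,600,000) is divided into 4 shares of £1,900,000: Nuria and Zainab each take £1,900,000; Yannick's £1,900,000 share passes to Yannick's issue; Yolanda's £1,900,000 share passes to Yolanda's issue.
Yannick's share (£1,900,000) passes entirely to Quilla.
Yolanda's share (£1,900,000) is divided into 2 shares of £950,000: Samir and Sorcha each take £950,000.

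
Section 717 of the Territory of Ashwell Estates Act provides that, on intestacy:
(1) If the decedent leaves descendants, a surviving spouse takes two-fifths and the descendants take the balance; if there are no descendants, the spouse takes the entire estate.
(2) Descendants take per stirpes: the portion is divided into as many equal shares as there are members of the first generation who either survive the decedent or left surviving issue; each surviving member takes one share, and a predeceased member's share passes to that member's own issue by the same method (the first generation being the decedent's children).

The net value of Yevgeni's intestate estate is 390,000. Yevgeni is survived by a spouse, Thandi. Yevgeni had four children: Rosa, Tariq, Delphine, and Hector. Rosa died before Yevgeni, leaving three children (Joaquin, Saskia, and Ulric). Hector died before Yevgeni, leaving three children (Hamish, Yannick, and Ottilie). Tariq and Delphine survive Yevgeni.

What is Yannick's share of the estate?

Yannick receives 19,500.

Thandi takes two-fifths of 390,000 = 156,000. The remaining 234,000 passes to the descendants.
The descendants' portion (234,000) is divided into 4 shares of 58,500: Tariq and Delphine each take 58,500; Rosa's 58,500 share passes to Rosa's issue; Hector's 58,500 share passes to Hector's issue.
Rosa's share (58,500) is divided into 3 shares of 19,500: Joaquin, Saskia, and Ulric each take 19,500.
Hector's share (58,500) is divided into 3 shares of 19,500: Hamish, Yannick, and Ottilie each take 19,500.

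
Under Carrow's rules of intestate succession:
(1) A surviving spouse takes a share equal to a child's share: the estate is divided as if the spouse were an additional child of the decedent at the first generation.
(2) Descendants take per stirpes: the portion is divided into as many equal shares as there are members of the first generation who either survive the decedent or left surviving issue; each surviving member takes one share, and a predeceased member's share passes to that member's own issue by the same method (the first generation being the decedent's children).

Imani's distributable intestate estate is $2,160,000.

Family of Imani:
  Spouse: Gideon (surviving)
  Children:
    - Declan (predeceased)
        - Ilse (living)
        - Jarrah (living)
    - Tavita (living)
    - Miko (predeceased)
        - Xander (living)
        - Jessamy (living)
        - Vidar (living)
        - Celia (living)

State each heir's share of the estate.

Gideon: $540,000; Ilse: $270,000; Jarrah: $270,000; Tavita: $540,000; Xander: $135,000; Jessamy: $135,000; Vidar: $135,000; Celia: $135,000

The spouse counts as an additional share at the children's level, so there are 4 primary shares of $540,000. Gideon takes one such share ($540,000).
The children's combined portion ($1,620,000) is divided into 3 shares of $540,000: Tavita takes $540,000; Declan's $540,000 share passes to Declan's issue; Miko's $540,000 share passes to Miko's issue.
Declan's share ($540,000) is divided into 2 shares of $270,000: Ilse and Jarrah each take $270,000.
Miko's share ($540,000) is divided into 4 shares of $135,000: Xander, Jessamy, Vidar, and Celia each take $135,000.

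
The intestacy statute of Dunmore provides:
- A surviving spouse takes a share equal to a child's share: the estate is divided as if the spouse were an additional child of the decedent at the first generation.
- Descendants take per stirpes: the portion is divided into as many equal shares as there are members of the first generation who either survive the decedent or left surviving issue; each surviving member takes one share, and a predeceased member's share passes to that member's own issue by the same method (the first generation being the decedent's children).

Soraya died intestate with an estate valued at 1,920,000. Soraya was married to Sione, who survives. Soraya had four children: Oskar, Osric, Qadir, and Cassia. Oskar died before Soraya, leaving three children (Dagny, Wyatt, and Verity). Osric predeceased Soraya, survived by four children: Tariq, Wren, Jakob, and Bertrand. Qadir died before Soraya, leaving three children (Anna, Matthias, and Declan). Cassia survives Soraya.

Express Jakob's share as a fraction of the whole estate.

Jakob receives 1/20 of the estate.

The spouse counts as an additional share at the children's level, so there are 5 primary shares of 384,000. Sione takes one such share (384,000).
The children's combined portion (1,536,000) is divided into 4 shares of 384,000: Cassia takes 384,000; Oskar's 384,000 share passes to Oskar's issue; Osric's 384,000 share passes to Osric's issue; Qadir's 384,000 share passes to Qadir's issue.
Oskar's share (384,000) is divided into 3 shares of 128,000: Dagny, Wyatt, and Verity each take 128,000.
Osric's share (384,000) is divided into 4 shares of 96,000: Tariq, Wren, Jakob, and Bertrand each take 96,000.
Qadir's share (384,000) is divided into 3 shares of 128,000: Anna, Matthias, and Declan each take 128,000.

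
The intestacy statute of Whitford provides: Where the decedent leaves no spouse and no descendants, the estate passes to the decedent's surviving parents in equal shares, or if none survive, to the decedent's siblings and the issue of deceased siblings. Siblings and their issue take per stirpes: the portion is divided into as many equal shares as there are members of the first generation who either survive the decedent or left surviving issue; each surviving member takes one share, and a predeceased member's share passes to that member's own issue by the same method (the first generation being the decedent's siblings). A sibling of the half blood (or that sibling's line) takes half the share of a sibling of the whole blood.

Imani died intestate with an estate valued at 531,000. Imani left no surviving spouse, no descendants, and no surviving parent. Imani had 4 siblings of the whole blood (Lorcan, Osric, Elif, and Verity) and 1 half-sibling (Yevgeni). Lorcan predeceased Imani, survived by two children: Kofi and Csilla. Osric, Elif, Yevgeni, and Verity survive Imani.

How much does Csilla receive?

Csilla receives 59,000.

The entire 531,000 passes to the siblings and their issue.
Counting each half-blood sibling's line as half a unit, there are 9/2 units in 531,000, so one unit is 118,000. Whole-blood lines (Lorcan, Osric, Elif, and Verity) take 118,000 each; half-blood lines (Yevgeni) take 59,000 each.
Lorcan's share (118,000) is divided into 2 shares of 59,000: Kofi and Csilla each take 59,000.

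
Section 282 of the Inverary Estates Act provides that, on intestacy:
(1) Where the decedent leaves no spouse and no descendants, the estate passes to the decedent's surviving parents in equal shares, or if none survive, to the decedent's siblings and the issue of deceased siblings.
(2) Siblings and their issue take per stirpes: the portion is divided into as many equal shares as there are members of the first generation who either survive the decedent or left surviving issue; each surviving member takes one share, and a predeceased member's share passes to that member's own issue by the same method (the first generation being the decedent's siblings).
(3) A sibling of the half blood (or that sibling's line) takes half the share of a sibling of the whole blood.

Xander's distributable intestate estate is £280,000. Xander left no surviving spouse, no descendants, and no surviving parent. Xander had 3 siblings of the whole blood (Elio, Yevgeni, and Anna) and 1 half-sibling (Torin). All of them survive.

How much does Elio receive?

Elio receives £80,000.

The entire £280,000 passes to the siblings and their issue.
Counting each half-blood sibling's line as half a unit, there are 7/2 units in £280,000, so one unit is £80,000. Whole-blood lines (Elio, Yevgeni, and Anna) take £80,000 each; half-blood lines (Torin) take £40,000 each.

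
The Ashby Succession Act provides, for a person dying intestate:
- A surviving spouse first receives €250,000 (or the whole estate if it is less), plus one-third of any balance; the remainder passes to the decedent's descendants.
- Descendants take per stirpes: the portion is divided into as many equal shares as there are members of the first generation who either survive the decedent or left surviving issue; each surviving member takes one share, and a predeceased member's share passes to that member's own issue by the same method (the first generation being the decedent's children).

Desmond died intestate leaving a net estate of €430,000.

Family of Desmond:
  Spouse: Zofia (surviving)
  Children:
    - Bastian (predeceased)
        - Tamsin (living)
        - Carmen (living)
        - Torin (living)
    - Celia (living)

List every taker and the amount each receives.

Zofia first takes €250,000, leaving a balance of €180,000. Zofia then takes one-third of the balance (€60,000), for a total of €310,000. The remaining €120,000 passes to the descendants.
The descendants' portion (€120,000) is divided into 2 shares of €60,000: Celia takes €60,000; Bastian's €60,000 share passes to Bastian's issue.
Bastian's share (€60,000) is divided into 3 shares of €20,000: Tamsin, Carmen, and Torin each take €20,000.

Zofia: €310,000; Tamsin: €20,000; Carmen: €20,000; Torin: €20,000; Celia: €60,000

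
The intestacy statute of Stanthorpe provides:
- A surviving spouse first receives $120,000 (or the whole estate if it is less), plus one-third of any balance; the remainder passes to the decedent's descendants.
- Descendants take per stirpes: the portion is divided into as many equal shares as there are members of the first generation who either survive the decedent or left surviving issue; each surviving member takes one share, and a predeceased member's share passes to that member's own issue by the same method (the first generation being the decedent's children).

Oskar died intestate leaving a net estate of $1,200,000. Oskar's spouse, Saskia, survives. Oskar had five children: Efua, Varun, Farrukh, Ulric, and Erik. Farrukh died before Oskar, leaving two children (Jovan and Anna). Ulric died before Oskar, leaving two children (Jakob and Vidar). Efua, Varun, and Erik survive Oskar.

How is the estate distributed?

Saskia first takes $120,000, leaving a balance of $1,080,000. Saskia then takes one-third of the balance ($360,000), for a total of $480,000. The remaining $720,000 passes to the descendants.
The descendants' portion ($720,000) is divided into 5 shares of $144,000: Efua, Varun, and Erik each take $144,000; Farrukh's $144,000 share passes to Farrukh's issue; Ulric's $144,000 share passes to Ulric's issue.
Farrukh's share ($144,000) is divided into 2 shares of $72,000: Jovan and Anna each take $72,000.
Ulric's share ($144,000) is divided into 2 shares of $72,000: Jakob and Vidar each take $72,000.

Saskia: $480,000; Efua: $144,000; Varun: $144,000; Jovan: $72,000; Anna: $72,000; Jakob: $72,000; Vidar: $72,000; Erik: $144,000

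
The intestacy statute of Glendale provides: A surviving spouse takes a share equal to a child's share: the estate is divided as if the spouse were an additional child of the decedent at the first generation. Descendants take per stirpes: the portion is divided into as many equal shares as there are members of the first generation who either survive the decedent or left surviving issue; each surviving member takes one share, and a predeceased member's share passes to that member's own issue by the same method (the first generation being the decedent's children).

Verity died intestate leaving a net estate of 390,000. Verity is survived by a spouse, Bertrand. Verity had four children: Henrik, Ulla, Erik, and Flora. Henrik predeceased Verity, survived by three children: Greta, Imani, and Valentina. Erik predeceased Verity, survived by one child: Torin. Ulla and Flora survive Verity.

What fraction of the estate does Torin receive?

The spouse counts as an additional share at the children's level, so there are 5 primary shares of 78,000. Bertrand takes one such share (78,000).
The children's combined portion (312,000) is divided into 4 shares of 78,000: Ulla and Flora each take 78,000; Henrik's 78,000 share passes to Henrik's issue; Erik's 78,000 share passes to Erik's issue.
Henrik's share (78,000) is divided into 3 shares of 26,000: Greta, Imani, and Valentina each take 26,000.
Erik's share (78,000) passes entirely to Torin.

Torin receives 1/5 of the estate.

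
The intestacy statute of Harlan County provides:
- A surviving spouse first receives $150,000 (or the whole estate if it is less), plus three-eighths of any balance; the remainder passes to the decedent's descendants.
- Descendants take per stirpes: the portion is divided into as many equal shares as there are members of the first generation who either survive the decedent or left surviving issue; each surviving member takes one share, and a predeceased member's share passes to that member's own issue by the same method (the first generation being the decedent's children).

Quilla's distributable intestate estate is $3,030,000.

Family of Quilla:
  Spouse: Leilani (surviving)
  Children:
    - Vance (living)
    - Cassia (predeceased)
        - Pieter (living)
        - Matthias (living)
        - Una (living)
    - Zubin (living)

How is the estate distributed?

Leilani first takes $150,000, leaving a balance of $2,880,000. Leilani then takes three-eighths of the balance ($1,080,000), for a total of $1,230,000. The remaining $1,800,000 passes to the descendants.
The descendants' portion ($1,800,000) is divided into 3 shares of $600,000: Vance and Zubin each take $600,000; Cassia's $600,000 share passes to Cassia's issue.
Cassia's share ($600,000) is divided into 3 shares of $200,000: Pieter, Matthias, and Una each take $200,000.

Leilani: $1,230,000; Vance: $600,000; Pieter: $200,000; Matthias: $200,000; Una: $200,000; Zubin: $600,000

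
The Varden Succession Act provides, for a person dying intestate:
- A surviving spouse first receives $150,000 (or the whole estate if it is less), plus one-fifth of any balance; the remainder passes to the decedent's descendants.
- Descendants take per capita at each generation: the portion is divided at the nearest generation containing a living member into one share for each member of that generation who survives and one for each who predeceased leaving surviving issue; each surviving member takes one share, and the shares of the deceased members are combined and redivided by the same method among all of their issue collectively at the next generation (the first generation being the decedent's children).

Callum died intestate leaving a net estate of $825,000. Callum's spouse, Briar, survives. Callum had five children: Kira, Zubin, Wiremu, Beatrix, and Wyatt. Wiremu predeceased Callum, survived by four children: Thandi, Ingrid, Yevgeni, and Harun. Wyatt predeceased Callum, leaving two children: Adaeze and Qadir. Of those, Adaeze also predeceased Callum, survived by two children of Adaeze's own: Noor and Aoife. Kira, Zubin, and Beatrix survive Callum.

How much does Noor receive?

Noor receives $18,000.

Briar first takes $150,000, leaving a balance of $675,000. Briar then takes one-fifth of the balance ($135,000), for a total of $285,000. The remaining $540,000 passes to the descendants.
The descendants' portion ($540,000) is divided at the children's generation into 5 shares of $108,000. Kira, Zubin, and Beatrix each take $108,000. The 2 shares of the deceased (Wiremu and Wyatt) are combined into a pool of $216,000.
That pool ($216,000) is divided at the grandchildren's generation into 6 shares of $36,000. Thandi, Ingrid, Yevgeni, Harun, and Qadir each take $36,000. The remaining share for the deceased Adaeze ($36,000) is carried to the next generation.
That pool ($36,000) is divided at the great-grandchildren's generation equally among Noor and Aoife: $18,000 each.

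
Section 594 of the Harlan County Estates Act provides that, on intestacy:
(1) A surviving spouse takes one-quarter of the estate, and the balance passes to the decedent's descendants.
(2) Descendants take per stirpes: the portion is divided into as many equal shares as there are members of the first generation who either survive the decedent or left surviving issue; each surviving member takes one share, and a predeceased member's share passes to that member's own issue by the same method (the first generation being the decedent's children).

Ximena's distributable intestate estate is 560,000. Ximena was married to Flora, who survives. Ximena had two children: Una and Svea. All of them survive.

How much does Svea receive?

Svea receives 210,000.

Flora takes one-quarter of 560,000 = 140,000. The remaining 420,000 passes to the descendants.
The descendants' portion (420,000) is divided into 2 shares of 210,000: Una and Svea each take 210,000.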